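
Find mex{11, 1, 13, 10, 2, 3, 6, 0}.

4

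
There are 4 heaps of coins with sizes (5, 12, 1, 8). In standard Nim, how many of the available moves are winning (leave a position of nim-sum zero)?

Write each in binary and XOR column by column:
  0101  (5)
  1100  (12)
  0001  (1)
  1000  (8)
  ----
  0000  (0)
The nim-sum is already 0, so every move leaves a nonzero nim-sum — there are no winning moves.

0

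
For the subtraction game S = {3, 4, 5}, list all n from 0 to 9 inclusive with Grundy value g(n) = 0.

Compute g(0), g(1), … for moves {3, 4, 5}:
g(0) = mex{} = 0
g(1) = mex{} = 0
g(2) = mex{} = 0
g(3) = mex{0} = 1
g(4) = mex{0} = 1
g(5) = mex{0} = 1
g(6) = mex{0,1} = 2
g(7) = mex{0,1} = 2
g(8) = mex{1} = 0
g(9) = mex{1,2} = 0
The P-positions (g = 0) in 0..9 are 0, 1, 2, 8, 9.

0, 1, 2, 8, 9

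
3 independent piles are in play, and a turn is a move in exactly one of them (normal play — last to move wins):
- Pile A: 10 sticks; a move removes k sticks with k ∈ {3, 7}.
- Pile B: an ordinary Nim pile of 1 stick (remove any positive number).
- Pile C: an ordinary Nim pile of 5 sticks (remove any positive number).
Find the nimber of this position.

Grundy values for pile A (subtraction set {3, 7}):
k:     0  1  2  3  4  5  6  7  8  9 10
g(k):  0  0  0  1  1  1  0  2  2  1  0
So g(10) = 0.
Pile B is a plain Nim pile of size 1, so its Grundy value is 1.
Pile C is a plain Nim pile of size 5, so its Grundy value is 5.
The value of a disjunctive sum is the nim-sum of the parts.
Combined value = 0 ⊕ 1 ⊕ 5 = 4.

4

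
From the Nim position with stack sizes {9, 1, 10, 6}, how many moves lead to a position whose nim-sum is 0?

Compute the nim-sum pairwise:
9 ⊕ 1 = 8
8 ⊕ 10 = 2
2 ⊕ 6 = 4
The overall nim-sum is X = 4. A stack of size p has a winning move iff p XOR X < p (reduce it to p XOR X).
  9: 9 XOR 4 = 13 ≥ 9 — no move.
  1: 1 XOR 4 = 5 ≥ 1 — no move.
  10: 10 XOR 4 = 14 ≥ 10 — no move.
  6: 6 XOR 4 = 2 < 6 — winning move (to 2).
That gives 1 winning move.

1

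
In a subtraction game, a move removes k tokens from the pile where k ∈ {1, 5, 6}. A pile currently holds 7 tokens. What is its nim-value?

3

Grundy values for subtraction set {1, 5, 6}:
k:     0  1  2  3  4  5  6  7
g(k):  0  1  0  1  0  1  2  3
So g(7) = 3.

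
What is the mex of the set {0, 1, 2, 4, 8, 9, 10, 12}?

The values 0, 1, 2 are all present; 3 is the first non-negative integer missing from the set.

3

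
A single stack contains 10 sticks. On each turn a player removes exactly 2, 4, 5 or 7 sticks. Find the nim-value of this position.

0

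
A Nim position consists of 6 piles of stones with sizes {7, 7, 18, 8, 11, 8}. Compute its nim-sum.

25

Nim-sum: 7 ⊕ 7 ⊕ 18 ⊕ 8 ⊕ 11 ⊕ 8 = 25.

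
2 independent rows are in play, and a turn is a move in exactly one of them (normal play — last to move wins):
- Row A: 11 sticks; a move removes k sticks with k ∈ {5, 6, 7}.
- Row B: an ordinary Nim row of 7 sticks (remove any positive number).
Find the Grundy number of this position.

5

Build the Grundy sequence for row A with g(k) = mex{g(k−s) : s ∈ {5, 6, 7}, s ≤ k}:
k:     0  1  2  3  4  5  6  7  8  9 10 11
g(k):  0  0  0  0  0  1  1  1  1  1  2  2
So g(11) = 2.
Row B is a plain Nim row of size 7, so its Grundy value is 7.
By the Sprague-Grundy theorem, the Grundy value of a sum of independent games is the XOR of the component values.
Combined value = 2 ⊕ 7 = 5.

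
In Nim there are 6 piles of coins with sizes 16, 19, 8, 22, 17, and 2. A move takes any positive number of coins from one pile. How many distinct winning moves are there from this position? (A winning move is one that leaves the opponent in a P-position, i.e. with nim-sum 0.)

1

Nim-sum: 16 ⊕ 19 ⊕ 8 ⊕ 22 ⊕ 17 ⊕ 2 = 14.
The overall nim-sum is X = 14. A pile of size p has a winning move iff p XOR X < p (reduce it to p XOR X).
  16: 16 XOR 14 = 30 ≥ 16 — no move.
  19: 19 XOR 14 = 29 ≥ 19 — no move.
  8: 8 XOR 14 = 6 < 8 — winning move (to 6).
  22: 22 XOR 14 = 24 ≥ 22 — no move.
  17: 17 XOR 14 = 31 ≥ 17 — no move.
  2: 2 XOR 14 = 12 ≥ 2 — no move.
That gives 1 winning move.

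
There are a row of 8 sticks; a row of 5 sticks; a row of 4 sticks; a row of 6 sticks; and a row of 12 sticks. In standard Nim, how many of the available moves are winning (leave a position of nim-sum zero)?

Bitwise XOR of the heap sizes:
  1000  (8)
  0101  (5)
  0100  (4)
  0110  (6)
  1100  (12)
  ----
  0011  (3)
The overall nim-sum is X = 3. A row of size p has a winning move iff p XOR X < p (reduce it to p XOR X).
  8: 8 XOR 3 = 11 ≥ 8 — no move.
  5: 5 XOR 3 = 6 ≥ 5 — no move.
  4: 4 XOR 3 = 7 ≥ 4 — no move.
  6: 6 XOR 3 = 5 < 6 — winning move (to 5).
  12: 12 XOR 3 = 15 ≥ 12 — no move.
That gives 1 winning move.

1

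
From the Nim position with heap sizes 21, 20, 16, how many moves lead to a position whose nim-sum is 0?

3

Bitwise XOR of the heap sizes:
  10101  (21)
  10100  (20)
  10000  (16)
  -----
  10001  (17)
The overall nim-sum is X = 17. A heap of size p has a winning move iff p XOR X < p (reduce it to p XOR X).
  21: 21 XOR 17 = 4 < 21 — winning move (to 4).
  20: 20 XOR 17 = 5 < 20 — winning move (to 5).
  16: 16 XOR 17 = 1 < 16 — winning move (to 1).
That gives 3 winning moves.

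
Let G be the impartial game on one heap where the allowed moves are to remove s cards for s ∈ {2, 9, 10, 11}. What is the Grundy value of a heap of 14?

3

Compute g(0), g(1), … for moves {2, 9, 10, 11}:
k:     0  1  2  3  4  5  6  7  8  9 10 11 12 13 14
g(k):  0  0  1  1  0  0  1  1  0  2  1  3  2  2  3
So g(14) = 3.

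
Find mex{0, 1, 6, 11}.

2

The values 0, 1 are all present; 2 is the first non-negative integer missing from the set.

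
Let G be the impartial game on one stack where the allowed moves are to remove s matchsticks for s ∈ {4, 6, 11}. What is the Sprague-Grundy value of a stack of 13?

3

Build the Grundy sequence with g(k) = mex{g(k−s) : s ∈ {4, 6, 11}, s ≤ k}:
k:     0  1  2  3  4  5  6  7  8  9 10 11 12 13
g(k):  0  0  0  0  1  1  1  1  2  2  0  2  3  3
So g(13) = 3.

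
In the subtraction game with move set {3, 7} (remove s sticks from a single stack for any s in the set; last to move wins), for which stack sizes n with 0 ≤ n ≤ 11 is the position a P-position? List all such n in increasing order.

0, 1, 2, 6, 10, 11

Compute g(0), g(1), … for moves {3, 7}:
k:     0  1  2  3  4  5  6  7  8  9 10 11
g(k):  0  0  0  1  1  1  0  2  2  1  0  0
The P-positions (g = 0) in 0..11 are 0, 1, 2, 6, 10, 11.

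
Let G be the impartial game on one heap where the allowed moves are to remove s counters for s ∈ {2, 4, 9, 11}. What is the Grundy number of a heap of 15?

Build the Grundy sequence with g(k) = mex{g(k−s) : s ∈ {2, 4, 9, 11}, s ≤ k}:
k:     0  1  2  3  4  5  6  7  8  9 10 11 12 13 14 15
g(k):  0  0  1  1  2  2  0  0  1  1  2  2  3  0  0  1
So g(15) = 1.

1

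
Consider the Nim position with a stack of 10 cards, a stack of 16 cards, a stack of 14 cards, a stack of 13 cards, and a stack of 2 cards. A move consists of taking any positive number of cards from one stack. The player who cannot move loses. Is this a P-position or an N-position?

N-position

Nim-sum: 10 XOR 16 XOR 14 XOR 13 XOR 2 = 27.
The nim-sum is 27 ≠ 0, so this is an N-position: the player to move can win.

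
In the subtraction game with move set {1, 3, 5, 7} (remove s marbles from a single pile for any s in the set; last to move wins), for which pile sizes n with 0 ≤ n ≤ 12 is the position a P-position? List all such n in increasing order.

Grundy values for subtraction set {1, 3, 5, 7}:
k:     0  1  2  3  4  5  6  7  8  9 10 11 12
g(k):  0  1  0  1  0  1  0  1  0  1  0  1  0
The P-positions (g = 0) in 0..12 are 0, 2, 4, 6, 8, 10, 12.

0, 2, 4, 6, 8, 10, 12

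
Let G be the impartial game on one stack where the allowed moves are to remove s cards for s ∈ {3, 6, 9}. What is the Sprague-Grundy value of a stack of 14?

0

Compute g(0), g(1), … for moves {3, 6, 9}:
g(0) = mex{} = 0
g(1) = mex{} = 0
g(2) = mex{} = 0
g(3) = mex{0} = 1
g(4) = mex{0} = 1
g(5) = mex{0} = 1
g(6) = mex{0,1} = 2
g(7) = mex{0,1} = 2
g(8) = mex{0,1} = 2
g(9) = mex{0,1,2} = 3
g(10) = mex{0,1,2} = 3
g(11) = mex{0,1,2} = 3
g(12) = mex{1,2,3} = 0
g(13) = mex{1,2,3} = 0
g(14) = mex{1,2,3} = 0
So g(14) = 0.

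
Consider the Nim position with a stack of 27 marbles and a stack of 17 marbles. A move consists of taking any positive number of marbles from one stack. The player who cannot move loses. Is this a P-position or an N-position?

In binary:
  11011  (27)
  10001  (17)
  -----
  01010  (10)
The nim-sum is 10 ≠ 0, so this is an N-position: the player to move can win.

N-position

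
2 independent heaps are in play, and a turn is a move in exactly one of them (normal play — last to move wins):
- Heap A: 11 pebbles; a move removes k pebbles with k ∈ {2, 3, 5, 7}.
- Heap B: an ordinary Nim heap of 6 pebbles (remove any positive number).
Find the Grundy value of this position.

Build the Grundy sequence for heap A with g(k) = mex{g(k−s) : s ∈ {2, 3, 5, 7}, s ≤ k}:
g(0) = mex{} = 0
g(1) = mex{} = 0
g(2) = mex{0} = 1
g(3) = mex{0} = 1
g(4) = mex{0,1} = 2
g(5) = mex{0,1} = 2
g(6) = mex{0,1,2} = 3
g(7) = mex{0,1,2} = 3
g(8) = mex{0,1,2,3} = 4
g(9) = mex{1,2,3} = 0
g(10) = mex{1,2,3,4} = 0
g(11) = mex{0,2,3,4} = 1
So g(11) = 1.
Heap B is a plain Nim heap of size 6, so its Grundy value is 6.
The value of a disjunctive sum is the nim-sum of the parts.
Combined value = 1 XOR 6 = 7.

7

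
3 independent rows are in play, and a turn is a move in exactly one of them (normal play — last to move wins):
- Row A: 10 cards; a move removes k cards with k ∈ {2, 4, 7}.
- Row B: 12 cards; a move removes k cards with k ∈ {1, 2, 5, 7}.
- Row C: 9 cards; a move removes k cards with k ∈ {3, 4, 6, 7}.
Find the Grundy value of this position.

1

For row A, compute g(0), g(1), … with moves {2, 4, 7}:
g(0) = mex{} = 0
g(1) = mex{} = 0
g(2) = mex{0} = 1
g(3) = mex{0} = 1
g(4) = mex{0,1} = 2
g(5) = mex{0,1} = 2
g(6) = mex{1,2} = 0
g(7) = mex{0,1,2} = 3
g(8) = mex{0,2} = 1
g(9) = mex{1,2,3} = 0
g(10) = mex{0,1} = 2
So g(10) = 2.
For row B, compute g(0), g(1), … with moves {1, 2, 5, 7}:
g(0) = mex{} = 0
g(1) = mex{0} = 1
g(2) = mex{0,1} = 2
g(3) = mex{1,2} = 0
g(4) = mex{0,2} = 1
g(5) = mex{0,1} = 2
g(6) = mex{1,2} = 0
g(7) = mex{0,2} = 1
g(8) = mex{0,1} = 2
g(9) = mex{1,2} = 0
g(10) = mex{0,2} = 1
g(11) = mex{0,1} = 2
g(12) = mex{1,2} = 0
So g(12) = 0.
Grundy values for row C (subtraction set {3, 4, 6, 7}):
g(0) = mex{} = 0
g(1) = mex{} = 0
g(2) = mex{} = 0
g(3) = mex{0} = 1
g(4) = mex{0} = 1
g(5) = mex{0} = 1
g(6) = mex{0,1} = 2
g(7) = mex{0,1} = 2
g(8) = mex{0,1} = 2
g(9) = mex{0,1,2} = 3
So g(9) = 3.
By the Sprague-Grundy theorem, the Grundy value of a sum of independent games is the XOR of the component values.
Combined value = 2 ⊕ 0 ⊕ 3 = 1.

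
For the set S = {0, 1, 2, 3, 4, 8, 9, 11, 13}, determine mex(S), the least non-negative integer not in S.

The values 0, 1, 2, 3, 4 are all present; 5 is the first non-negative integer missing from the set.

5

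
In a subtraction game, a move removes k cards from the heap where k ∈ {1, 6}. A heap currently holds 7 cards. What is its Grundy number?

Compute g(0), g(1), … for moves {1, 6}:
k:     0  1  2  3  4  5  6  7
g(k):  0  1  0  1  0  1  2  0
So g(7) = 0.

0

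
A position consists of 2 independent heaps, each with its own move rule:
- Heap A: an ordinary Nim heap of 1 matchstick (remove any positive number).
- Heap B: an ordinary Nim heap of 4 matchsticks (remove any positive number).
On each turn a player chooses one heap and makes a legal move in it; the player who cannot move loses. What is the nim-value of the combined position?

5

Heap A is a plain Nim heap of size 1, so its Grundy value is 1.
Heap B is a plain Nim heap of size 4, so its Grundy value is 4.
The value of a disjunctive sum is the nim-sum of the parts.
Combined value = 1 XOR 4 = 5.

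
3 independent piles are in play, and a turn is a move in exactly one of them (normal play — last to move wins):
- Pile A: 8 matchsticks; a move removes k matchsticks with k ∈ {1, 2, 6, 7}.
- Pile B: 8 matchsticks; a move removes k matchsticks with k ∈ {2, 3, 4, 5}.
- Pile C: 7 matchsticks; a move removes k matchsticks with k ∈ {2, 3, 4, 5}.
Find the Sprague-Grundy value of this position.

Grundy values for pile A (subtraction set {1, 2, 6, 7}):
g(0) = mex{} = 0
g(1) = mex{0} = 1
g(2) = mex{0,1} = 2
g(3) = mex{1,2} = 0
g(4) = mex{0,2} = 1
g(5) = mex{0,1} = 2
g(6) = mex{0,1,2} = 3
g(7) = mex{0,1,2,3} = 4
g(8) = mex{1,2,3,4} = 0
So g(8) = 0.
Build the Grundy sequence for pile B with g(k) = mex{g(k−s) : s ∈ {2, 3, 4, 5}, s ≤ k}:
k:     0  1  2  3  4  5  6  7  8
g(k):  0  0  1  1  2  2  3  0  0
So g(8) = 0.
Grundy values for pile C (subtraction set {2, 3, 4, 5}):
k:     0  1  2  3  4  5  6  7
g(k):  0  0  1  1  2  2  3  0
So g(7) = 0.
By the Sprague-Grundy theorem, the Grundy value of a sum of independent games is the XOR of the component values.
Combined value = 0 XOR 0 XOR 0 = 0.

0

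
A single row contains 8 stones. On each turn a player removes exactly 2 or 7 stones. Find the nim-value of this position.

Grundy values for subtraction set {2, 7}:
k:     0  1  2  3  4  5  6  7  8
g(k):  0  0  1  1  0  0  1  1  2
So g(8) = 2.

2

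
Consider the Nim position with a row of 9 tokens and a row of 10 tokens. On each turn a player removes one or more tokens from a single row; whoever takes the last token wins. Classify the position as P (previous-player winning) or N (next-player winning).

N-position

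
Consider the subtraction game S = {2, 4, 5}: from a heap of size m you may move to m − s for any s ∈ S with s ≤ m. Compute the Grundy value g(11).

2

Compute g(0), g(1), … for moves {2, 4, 5}:
k:     0  1  2  3  4  5  6  7  8  9 10 11
g(k):  0  0  1  1  2  2  3  0  0  1  1  2
So g(11) = 2.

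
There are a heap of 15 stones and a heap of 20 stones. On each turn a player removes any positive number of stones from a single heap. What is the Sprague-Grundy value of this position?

27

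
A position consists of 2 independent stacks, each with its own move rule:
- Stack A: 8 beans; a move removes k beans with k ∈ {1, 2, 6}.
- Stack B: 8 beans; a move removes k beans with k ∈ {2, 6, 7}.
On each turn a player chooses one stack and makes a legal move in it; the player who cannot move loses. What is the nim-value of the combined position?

3

Build the Grundy sequence for stack A with g(k) = mex{g(k−s) : s ∈ {1, 2, 6}, s ≤ k}:
g(0) = mex{} = 0
g(1) = mex{0} = 1
g(2) = mex{0,1} = 2
g(3) = mex{1,2} = 0
g(4) = mex{0,2} = 1
g(5) = mex{0,1} = 2
g(6) = mex{0,1,2} = 3
g(7) = mex{1,2,3} = 0
g(8) = mex{0,2,3} = 1
So g(8) = 1.
Grundy values for stack B (subtraction set {2, 6, 7}):
g(0) = mex{} = 0
g(1) = mex{} = 0
g(2) = mex{0} = 1
g(3) = mex{0} = 1
g(4) = mex{1} = 0
g(5) = mex{1} = 0
g(6) = mex{0} = 1
g(7) = mex{0} = 1
g(8) = mex{0,1} = 2
So g(8) = 2.
The value of a disjunctive sum is the nim-sum of the parts.
Combined value = 1 XOR 2 = 3.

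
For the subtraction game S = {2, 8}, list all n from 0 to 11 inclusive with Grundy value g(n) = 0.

Build the Grundy sequence with g(k) = mex{g(k−s) : s ∈ {2, 8}, s ≤ k}:
g(0) = mex{} = 0
g(1) = mex{} = 0
g(2) = mex{0} = 1
g(3) = mex{0} = 1
g(4) = mex{1} = 0
g(5) = mex{1} = 0
g(6) = mex{0} = 1
g(7) = mex{0} = 1
g(8) = mex{0,1} = 2
g(9) = mex{0,1} = 2
g(10) = mex{1,2} = 0
g(11) = mex{1,2} = 0
The P-positions (g = 0) in 0..11 are 0, 1, 4, 5, 10, 11.

0, 1, 4, 5, 10, 11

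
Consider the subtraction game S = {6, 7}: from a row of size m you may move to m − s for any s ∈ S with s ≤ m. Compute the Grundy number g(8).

Compute g(0), g(1), … for moves {6, 7}:
k:     0  1  2  3  4  5  6  7  8
g(k):  0  0  0  0  0  0  1  1  1
So g(8) = 1.

1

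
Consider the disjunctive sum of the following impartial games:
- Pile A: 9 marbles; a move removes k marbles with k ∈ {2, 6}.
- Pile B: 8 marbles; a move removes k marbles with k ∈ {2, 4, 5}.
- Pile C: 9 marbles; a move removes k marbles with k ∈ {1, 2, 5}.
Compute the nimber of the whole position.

Grundy values for pile A (subtraction set {2, 6}):
k:     0  1  2  3  4  5  6  7  8  9
g(k):  0  0  1  1  0  0  1  1  0  0
So g(9) = 0.
Grundy values for pile B (subtraction set {2, 4, 5}):
g(0) = mex{} = 0
g(1) = mex{} = 0
g(2) = mex{0} = 1
g(3) = mex{0} = 1
g(4) = mex{0,1} = 2
g(5) = mex{0,1} = 2
g(6) = mex{0,1,2} = 3
g(7) = mex{1,2} = 0
g(8) = mex{1,2,3} = 0
So g(8) = 0.
Grundy values for pile C (subtraction set {1, 2, 5}):
k:     0  1  2  3  4  5  6  7  8  9
g(k):  0  1  2  0  1  2  0  1  2  0
So g(9) = 0.
By the Sprague-Grundy theorem, the Grundy value of a sum of independent games is the XOR of the component values.
Combined value = 0 XOR 0 XOR 0 = 0.

0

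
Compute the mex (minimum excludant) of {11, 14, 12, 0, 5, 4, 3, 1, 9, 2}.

6

The values 0, 1, 2, 3, 4, 5 are all present; 6 is the first non-negative integer missing from the set.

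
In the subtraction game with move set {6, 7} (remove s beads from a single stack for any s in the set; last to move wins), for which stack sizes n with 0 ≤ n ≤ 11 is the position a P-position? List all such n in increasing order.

Grundy values for subtraction set {6, 7}:
g(0) = mex{} = 0
g(1) = mex{} = 0
g(2) = mex{} = 0
g(3) = mex{} = 0
g(4) = mex{} = 0
g(5) = mex{} = 0
g(6) = mex{0} = 1
g(7) = mex{0} = 1
g(8) = mex{0} = 1
g(9) = mex{0} = 1
g(10) = mex{0} = 1
g(11) = mex{0} = 1
The P-positions (g = 0) in 0..11 are 0, 1, 2, 3, 4, 5.

0, 1, 2, 3, 4, 5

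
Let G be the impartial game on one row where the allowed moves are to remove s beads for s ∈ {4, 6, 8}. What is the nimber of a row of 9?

2

Build the Grundy sequence with g(k) = mex{g(k−s) : s ∈ {4, 6, 8}, s ≤ k}:
g(0) = mex{} = 0
g(1) = mex{} = 0
g(2) = mex{} = 0
g(3) = mex{} = 0
g(4) = mex{0} = 1
g(5) = mex{0} = 1
g(6) = mex{0} = 1
g(7) = mex{0} = 1
g(8) = mex{0,1} = 2
g(9) = mex{0,1} = 2
So g(9) = 2.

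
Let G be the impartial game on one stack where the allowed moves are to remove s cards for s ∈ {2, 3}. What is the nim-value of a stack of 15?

Grundy values for subtraction set {2, 3}:
k:     0  1  2  3  4  5  6  7  8  9 10 11 12 13 14 15
g(k):  0  0  1  1  2  0  0  1  1  2  0  0  1  1  2  0
So g(15) = 0.

0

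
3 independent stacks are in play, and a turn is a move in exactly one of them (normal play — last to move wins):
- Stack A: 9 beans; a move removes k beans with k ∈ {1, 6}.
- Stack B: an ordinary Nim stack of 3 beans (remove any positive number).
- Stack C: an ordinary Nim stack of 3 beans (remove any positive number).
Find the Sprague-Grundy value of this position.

0

Grundy values for stack A (subtraction set {1, 6}):
k:     0  1  2  3  4  5  6  7  8  9
g(k):  0  1  0  1  0  1  2  0  1  0
So g(9) = 0.
Stack B is a plain Nim stack of size 3, so its Grundy value is 3.
Stack C is a plain Nim stack of size 3, so its Grundy value is 3.
The value of a disjunctive sum is the nim-sum of the parts.
Combined value = 0 XOR 3 XOR 3 = 0.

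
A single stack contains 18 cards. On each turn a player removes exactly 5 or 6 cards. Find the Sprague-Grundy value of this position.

Compute g(0), g(1), … for moves {5, 6}:
k:     0  1  2  3  4  5  6  7  8  9 10 11 12 13 14 15 16 17 18
g(k):  0  0  0  0  0  1  1  1  1  1  2  0  0  0  0  0  1  1  1
So g(18) = 1.

1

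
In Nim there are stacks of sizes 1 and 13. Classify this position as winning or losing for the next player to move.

Winning position

In binary:
  0001  (1)
  1101  (13)
  ----
  1100  (12)
The nim-sum is 12 ≠ 0, so this is an N-position: the player to move can win.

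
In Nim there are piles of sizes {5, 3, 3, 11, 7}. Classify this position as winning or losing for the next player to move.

Winning position

Compute the nim-sum pairwise:
5 ^ 3 = 6
6 ^ 3 = 5
5 ^ 11 = 14
14 ^ 7 = 9
The nim-sum is 9 ≠ 0, so this is an N-position: the player to move can win.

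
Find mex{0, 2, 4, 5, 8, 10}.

1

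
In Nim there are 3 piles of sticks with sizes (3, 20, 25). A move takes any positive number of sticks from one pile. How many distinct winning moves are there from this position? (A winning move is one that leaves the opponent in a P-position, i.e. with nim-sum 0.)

1

In binary:
  00011  (3)
  10100  (20)
  11001  (25)
  -----
  01110  (14)
The overall nim-sum is X = 14. A pile of size p has a winning move iff p XOR X < p (reduce it to p XOR X).
  3: 3 XOR 14 = 13 ≥ 3 — no move.
  20: 20 XOR 14 = 26 ≥ 20 — no move.
  25: 25 XOR 14 = 23 < 25 — winning move (to 23).
That gives 1 winning move.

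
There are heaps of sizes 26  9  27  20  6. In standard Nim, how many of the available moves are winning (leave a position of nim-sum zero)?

3

Nim-sum: 26 ^ 9 ^ 27 ^ 20 ^ 6 = 26.
The overall nim-sum is X = 26. A heap of size p has a winning move iff p XOR X < p (reduce it to p XOR X).
  26: 26 XOR 26 = 0 < 26 — winning move (to 0).
  9: 9 XOR 26 = 19 ≥ 9 — no move.
  27: 27 XOR 26 = 1 < 27 — winning move (to 1).
  20: 20 XOR 26 = 14 < 20 — winning move (to 14).
  6: 6 XOR 26 = 28 ≥ 6 — no move.
That gives 3 winning moves.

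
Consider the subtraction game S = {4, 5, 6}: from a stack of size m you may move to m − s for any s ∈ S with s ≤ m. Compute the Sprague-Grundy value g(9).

2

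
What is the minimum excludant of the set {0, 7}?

0 is in the set but 1 is not, so the mex is 1.

1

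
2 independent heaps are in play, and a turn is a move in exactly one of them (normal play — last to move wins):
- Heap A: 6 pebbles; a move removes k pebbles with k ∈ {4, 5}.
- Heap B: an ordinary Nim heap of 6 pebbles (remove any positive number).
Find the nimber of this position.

7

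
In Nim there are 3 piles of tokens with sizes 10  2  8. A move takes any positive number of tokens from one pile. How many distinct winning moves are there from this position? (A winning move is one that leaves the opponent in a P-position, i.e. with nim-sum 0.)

0

Compute the nim-sum pairwise:
10 XOR 2 = 8
8 XOR 8 = 0
The nim-sum is already 0, so every move leaves a nonzero nim-sum — there are no winning moves.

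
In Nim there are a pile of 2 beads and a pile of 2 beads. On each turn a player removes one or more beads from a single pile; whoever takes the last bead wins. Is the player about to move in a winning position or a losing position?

Losing position

Nim-sum: 2 ^ 2 = 0.
The nim-sum is 0, so this is a P-position: the player to move is in a losing position under optimal play.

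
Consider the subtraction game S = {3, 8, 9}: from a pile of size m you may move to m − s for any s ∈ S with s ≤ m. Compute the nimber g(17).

Grundy values for subtraction set {3, 8, 9}:
k:     0  1  2  3  4  5  6  7  8  9 10 11 12 13 14 15 16 17
g(k):  0  0  0  1  1  1  0  0  2  1  1  3  0  0  2  1  1  0
So g(17) = 0.

0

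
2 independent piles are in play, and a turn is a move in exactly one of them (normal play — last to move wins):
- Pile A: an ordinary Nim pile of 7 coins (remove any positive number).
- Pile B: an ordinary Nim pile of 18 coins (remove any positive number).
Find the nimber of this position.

21

Pile A is a plain Nim pile of size 7, so its Grundy value is 7.
Pile B is a plain Nim pile of size 18, so its Grundy value is 18.
The value of a disjunctive sum is the nim-sum of the parts.
Combined value = 7 XOR 18 = 21.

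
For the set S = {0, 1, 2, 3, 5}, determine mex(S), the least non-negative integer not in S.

4

The values 0, 1, 2, 3 are all present; 4 is the first non-negative integer missing from the set.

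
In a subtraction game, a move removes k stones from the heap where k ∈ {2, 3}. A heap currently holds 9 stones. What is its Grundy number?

Compute g(0), g(1), … for moves {2, 3}:
k:     0  1  2  3  4  5  6  7  8  9
g(k):  0  0  1  1  2  0  0  1  1  2
So g(9) = 2.

2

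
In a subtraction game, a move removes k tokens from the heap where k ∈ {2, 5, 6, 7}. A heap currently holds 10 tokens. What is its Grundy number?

3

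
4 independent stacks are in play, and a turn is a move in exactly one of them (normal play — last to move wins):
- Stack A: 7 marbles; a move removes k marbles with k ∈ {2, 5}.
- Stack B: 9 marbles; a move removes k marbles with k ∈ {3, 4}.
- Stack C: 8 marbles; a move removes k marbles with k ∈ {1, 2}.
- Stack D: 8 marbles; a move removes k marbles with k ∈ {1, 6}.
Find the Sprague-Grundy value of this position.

Grundy values for stack A (subtraction set {2, 5}):
g(0) = mex{} = 0
g(1) = mex{} = 0
g(2) = mex{0} = 1
g(3) = mex{0} = 1
g(4) = mex{1} = 0
g(5) = mex{0,1} = 2
g(6) = mex{0} = 1
g(7) = mex{1,2} = 0
So g(7) = 0.
Build the Grundy sequence for stack B with g(k) = mex{g(k−s) : s ∈ {3, 4}, s ≤ k}:
g(0) = mex{} = 0
g(1) = mex{} = 0
g(2) = mex{} = 0
g(3) = mex{0} = 1
g(4) = mex{0} = 1
g(5) = mex{0} = 1
g(6) = mex{0,1} = 2
g(7) = mex{1} = 0
g(8) = mex{1} = 0
g(9) = mex{1,2} = 0
So g(9) = 0.
Grundy values for stack C (subtraction set {1, 2}):
g(0) = mex{} = 0
g(1) = mex{0} = 1
g(2) = mex{0,1} = 2
g(3) = mex{1,2} = 0
g(4) = mex{0,2} = 1
g(5) = mex{0,1} = 2
g(6) = mex{1,2} = 0
g(7) = mex{0,2} = 1
g(8) = mex{0,1} = 2
So g(8) = 2.
Grundy values for stack D (subtraction set {1, 6}):
g(0) = mex{} = 0
g(1) = mex{0} = 1
g(2) = mex{1} = 0
g(3) = mex{0} = 1
g(4) = mex{1} = 0
g(5) = mex{0} = 1
g(6) = mex{0,1} = 2
g(7) = mex{1,2} = 0
g(8) = mex{0} = 1
So g(8) = 1.
The value of a disjunctive sum is the nim-sum of the parts.
Combined value = 0 ⊕ 0 ⊕ 2 ⊕ 1 = 3.

3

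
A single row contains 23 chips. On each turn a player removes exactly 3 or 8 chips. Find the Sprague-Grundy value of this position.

0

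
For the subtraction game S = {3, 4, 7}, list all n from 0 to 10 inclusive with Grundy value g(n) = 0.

0, 1, 2, 10

Grundy values for subtraction set {3, 4, 7}:
g(0) = mex{} = 0
g(1) = mex{} = 0
g(2) = mex{} = 0
g(3) = mex{0} = 1
g(4) = mex{0} = 1
g(5) = mex{0} = 1
g(6) = mex{0,1} = 2
g(7) = mex{0,1} = 2
g(8) = mex{0,1} = 2
g(9) = mex{0,1,2} = 3
g(10) = mex{1,2} = 0
The P-positions (g = 0) in 0..10 are 0, 1, 2, 10.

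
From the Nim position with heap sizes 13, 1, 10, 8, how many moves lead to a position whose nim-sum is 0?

3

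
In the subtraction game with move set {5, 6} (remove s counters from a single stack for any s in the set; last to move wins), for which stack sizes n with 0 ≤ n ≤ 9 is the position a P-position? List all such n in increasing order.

0, 1, 2, 3, 4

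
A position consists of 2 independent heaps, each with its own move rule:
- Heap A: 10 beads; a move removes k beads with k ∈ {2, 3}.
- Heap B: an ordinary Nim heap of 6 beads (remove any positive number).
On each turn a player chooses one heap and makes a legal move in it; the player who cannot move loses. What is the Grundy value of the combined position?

6

Build the Grundy sequence for heap A with g(k) = mex{g(k−s) : s ∈ {2, 3}, s ≤ k}:
g(0) = mex{} = 0
g(1) = mex{} = 0
g(2) = mex{0} = 1
g(3) = mex{0} = 1
g(4) = mex{0,1} = 2
g(5) = mex{1} = 0
g(6) = mex{1,2} = 0
g(7) = mex{0,2} = 1
g(8) = mex{0} = 1
g(9) = mex{0,1} = 2
g(10) = mex{1} = 0
So g(10) = 0.
Heap B is a plain Nim heap of size 6, so its Grundy value is 6.
The value of a disjunctive sum is the nim-sum of the parts.
Combined value = 0 XOR 6 = 6.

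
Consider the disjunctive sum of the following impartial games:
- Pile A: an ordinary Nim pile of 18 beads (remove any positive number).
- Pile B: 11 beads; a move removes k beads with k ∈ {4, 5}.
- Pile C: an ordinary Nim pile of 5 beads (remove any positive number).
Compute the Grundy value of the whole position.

23

Pile A is a plain Nim pile of size 18, so its Grundy value is 18.
Build the Grundy sequence for pile B with g(k) = mex{g(k−s) : s ∈ {4, 5}, s ≤ k}:
k:     0  1  2  3  4  5  6  7  8  9 10 11
g(k):  0  0  0  0  1  1  1  1  2  0  0  0
So g(11) = 0.
Pile C is a plain Nim pile of size 5, so its Grundy value is 5.
The value of a disjunctive sum is the nim-sum of the parts.
Combined value = 18 ⊕ 0 ⊕ 5 = 23.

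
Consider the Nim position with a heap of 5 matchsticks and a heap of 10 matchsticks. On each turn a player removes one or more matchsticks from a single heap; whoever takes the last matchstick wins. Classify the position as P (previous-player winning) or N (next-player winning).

N-position

In binary:
  0101  (5)
  1010  (10)
  ----
  1111  (15)
The nim-sum is 15 ≠ 0, so this is an N-position: the player to move can win.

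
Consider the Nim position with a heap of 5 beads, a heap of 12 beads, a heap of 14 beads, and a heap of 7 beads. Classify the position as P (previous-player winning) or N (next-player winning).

P-position

Bitwise XOR of the heap sizes:
  0101  (5)
  1100  (12)
  1110  (14)
  0111  (7)
  ----
  0000  (0)
The nim-sum is 0, so this is a P-position: the player to move is in a losing position under optimal play.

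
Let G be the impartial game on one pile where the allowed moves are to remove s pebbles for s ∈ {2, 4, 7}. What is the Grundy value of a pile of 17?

1

Compute g(0), g(1), … for moves {2, 4, 7}:
k:     0  1  2  3  4  5  6  7  8  9 10 11 12 13 14 15 16 17
g(k):  0  0  1  1  2  2  0  3  1  0  2  1  0  2  1  0  2  1
So g(17) = 1.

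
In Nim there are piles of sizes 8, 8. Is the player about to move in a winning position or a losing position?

Losing position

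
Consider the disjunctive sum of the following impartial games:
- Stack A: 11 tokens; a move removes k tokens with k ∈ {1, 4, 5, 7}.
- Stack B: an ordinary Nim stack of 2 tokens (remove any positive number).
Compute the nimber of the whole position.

3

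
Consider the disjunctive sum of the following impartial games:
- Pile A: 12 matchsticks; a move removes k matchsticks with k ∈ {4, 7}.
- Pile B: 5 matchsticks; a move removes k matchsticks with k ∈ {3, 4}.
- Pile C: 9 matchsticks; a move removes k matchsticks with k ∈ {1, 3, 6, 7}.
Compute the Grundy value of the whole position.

Build the Grundy sequence for pile A with g(k) = mex{g(k−s) : s ∈ {4, 7}, s ≤ k}:
g(0) = mex{} = 0
g(1) = mex{} = 0
g(2) = mex{} = 0
g(3) = mex{} = 0
g(4) = mex{0} = 1
g(5) = mex{0} = 1
g(6) = mex{0} = 1
g(7) = mex{0} = 1
g(8) = mex{0,1} = 2
g(9) = mex{0,1} = 2
g(10) = mex{0,1} = 2
g(11) = mex{1} = 0
g(12) = mex{1,2} = 0
So g(12) = 0.
For pile B, compute g(0), g(1), … with moves {3, 4}:
k:     0  1  2  3  4  5
g(k):  0  0  0  1  1  1
So g(5) = 1.
Grundy values for pile C (subtraction set {1, 3, 6, 7}):
g(0) = mex{} = 0
g(1) = mex{0} = 1
g(2) = mex{1} = 0
g(3) = mex{0} = 1
g(4) = mex{1} = 0
g(5) = mex{0} = 1
g(6) = mex{0,1} = 2
g(7) = mex{0,1,2} = 3
g(8) = mex{0,1,3} = 2
g(9) = mex{0,1,2} = 3
So g(9) = 3.
By the Sprague-Grundy theorem, the Grundy value of a sum of independent games is the XOR of the component values.
Combined value = 0 XOR 1 XOR 3 = 2.

2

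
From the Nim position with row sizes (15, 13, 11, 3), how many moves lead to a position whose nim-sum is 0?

Nim-sum: 15 ⊕ 13 ⊕ 11 ⊕ 3 = 10.
The overall nim-sum is X = 10. A row of size p has a winning move iff p XOR X < p (reduce it to p XOR X).
  15: 15 XOR 10 = 5 < 15 — winning move (to 5).
  13: 13 XOR 10 = 7 < 13 — winning move (to 7).
  11: 11 XOR 10 = 1 < 11 — winning move (to 1).
  3: 3 XOR 10 = 9 ≥ 3 — no move.
That gives 3 winning moves.

3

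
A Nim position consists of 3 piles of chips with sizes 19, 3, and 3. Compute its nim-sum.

19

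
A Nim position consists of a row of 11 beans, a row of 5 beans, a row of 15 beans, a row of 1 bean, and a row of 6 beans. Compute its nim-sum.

In binary:
  1011  (11)
  0101  (5)
  1111  (15)
  0001  (1)
  0110  (6)
  ----
  0110  (6)

6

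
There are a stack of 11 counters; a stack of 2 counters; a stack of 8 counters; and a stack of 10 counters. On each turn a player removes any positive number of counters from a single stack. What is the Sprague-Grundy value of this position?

11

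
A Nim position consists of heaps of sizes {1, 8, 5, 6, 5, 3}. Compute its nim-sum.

12

Write each in binary and XOR column by column:
  0001  (1)
  1000  (8)
  0101  (5)
  0110  (6)
  0101  (5)
  0011  (3)
  ----
  1100  (12)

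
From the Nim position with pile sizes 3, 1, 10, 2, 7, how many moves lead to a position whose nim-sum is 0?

1

Compute the nim-sum pairwise:
3 XOR 1 = 2
2 XOR 10 = 8
8 XOR 2 = 10
10 XOR 7 = 13
The overall nim-sum is X = 13. A pile of size p has a winning move iff p XOR X < p (reduce it to p XOR X).
  3: 3 XOR 13 = 14 ≥ 3 — no move.
  1: 1 XOR 13 = 12 ≥ 1 — no move.
  10: 10 XOR 13 = 7 < 10 — winning move (to 7).
  2: 2 XOR 13 = 15 ≥ 2 — no move.
  7: 7 XOR 13 = 10 ≥ 7 — no move.
That gives 1 winning move.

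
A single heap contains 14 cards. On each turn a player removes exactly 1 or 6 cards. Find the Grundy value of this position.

0

Build the Grundy sequence with g(k) = mex{g(k−s) : s ∈ {1, 6}, s ≤ k}:
k:     0  1  2  3  4  5  6  7  8  9 10 11 12 13 14
g(k):  0  1  0  1  0  1  2  0  1  0  1  0  1  2  0
So g(14) = 0.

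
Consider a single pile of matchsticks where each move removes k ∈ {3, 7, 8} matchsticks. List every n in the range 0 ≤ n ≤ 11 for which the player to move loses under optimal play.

0, 1, 2, 6, 11

Compute g(0), g(1), … for moves {3, 7, 8}:
k:     0  1  2  3  4  5  6  7  8  9 10 11
g(k):  0  0  0  1  1  1  0  2  2  1  3  0
The P-positions (g = 0) in 0..11 are 0, 1, 2, 6, 11.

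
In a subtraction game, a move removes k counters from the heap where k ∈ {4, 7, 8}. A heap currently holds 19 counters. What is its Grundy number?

Compute g(0), g(1), … for moves {4, 7, 8}:
k:     0  1  2  3  4  5  6  7  8  9 10 11 12 13 14 15 16 17 18 19
g(k):  0  0  0  0  1  1  1  1  2  2  2  2  0  0  0  0  1  1  1  1
So g(19) = 1.

1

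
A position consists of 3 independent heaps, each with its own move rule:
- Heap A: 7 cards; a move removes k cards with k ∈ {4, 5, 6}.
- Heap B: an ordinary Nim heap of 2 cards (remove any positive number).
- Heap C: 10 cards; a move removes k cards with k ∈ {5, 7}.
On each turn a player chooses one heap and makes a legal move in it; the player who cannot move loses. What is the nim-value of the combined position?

1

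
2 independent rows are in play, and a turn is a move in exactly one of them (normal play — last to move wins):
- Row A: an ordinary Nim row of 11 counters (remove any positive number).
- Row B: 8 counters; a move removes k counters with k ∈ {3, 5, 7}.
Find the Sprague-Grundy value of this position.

9

Row A is a plain Nim row of size 11, so its Grundy value is 11.
Grundy values for row B (subtraction set {3, 5, 7}):
g(0) = mex{} = 0
g(1) = mex{} = 0
g(2) = mex{} = 0
g(3) = mex{0} = 1
g(4) = mex{0} = 1
g(5) = mex{0} = 1
g(6) = mex{0,1} = 2
g(7) = mex{0,1} = 2
g(8) = mex{0,1} = 2
So g(8) = 2.
The value of a disjunctive sum is the nim-sum of the parts.
Combined value = 11 XOR 2 = 9.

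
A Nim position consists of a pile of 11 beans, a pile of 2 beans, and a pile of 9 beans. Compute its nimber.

Compute the nim-sum pairwise:
11 XOR 2 = 9
9 XOR 9 = 0

0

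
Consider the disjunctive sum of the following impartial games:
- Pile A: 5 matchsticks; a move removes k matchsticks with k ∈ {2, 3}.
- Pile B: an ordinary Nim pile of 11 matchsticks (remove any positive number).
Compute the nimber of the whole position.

For pile A, compute g(0), g(1), … with moves {2, 3}:
g(0) = mex{} = 0
g(1) = mex{} = 0
g(2) = mex{0} = 1
g(3) = mex{0} = 1
g(4) = mex{0,1} = 2
g(5) = mex{1} = 0
So g(5) = 0.
Pile B is a plain Nim pile of size 11, so its Grundy value is 11.
The value of a disjunctive sum is the nim-sum of the parts.
Combined value = 0 ⊕ 11 = 11.

11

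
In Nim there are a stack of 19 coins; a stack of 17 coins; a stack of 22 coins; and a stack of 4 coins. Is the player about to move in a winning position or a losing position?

Write each in binary and XOR column by column:
  10011  (19)
  10001  (17)
  10110  (22)
  00100  (4)
  -----
  10000  (16)
The nim-sum is 16 ≠ 0, so this is an N-position: the player to move can win.

Winning position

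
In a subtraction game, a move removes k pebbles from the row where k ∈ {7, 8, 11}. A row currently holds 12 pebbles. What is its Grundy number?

Build the Grundy sequence with g(k) = mex{g(k−s) : s ∈ {7, 8, 11}, s ≤ k}:
k:     0  1  2  3  4  5  6  7  8  9 10 11 12
g(k):  0  0  0  0  0  0  0  1  1  1  1  1  1
So g(12) = 1.

1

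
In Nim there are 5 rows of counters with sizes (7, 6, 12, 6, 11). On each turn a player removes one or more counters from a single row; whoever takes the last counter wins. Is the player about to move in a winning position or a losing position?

In binary:
  0111  (7)
  0110  (6)
  1100  (12)
  0110  (6)
  1011  (11)
  ----
  0000  (0)
The nim-sum is 0, so this is a P-position: the player to move is in a losing position under optimal play.

Losing position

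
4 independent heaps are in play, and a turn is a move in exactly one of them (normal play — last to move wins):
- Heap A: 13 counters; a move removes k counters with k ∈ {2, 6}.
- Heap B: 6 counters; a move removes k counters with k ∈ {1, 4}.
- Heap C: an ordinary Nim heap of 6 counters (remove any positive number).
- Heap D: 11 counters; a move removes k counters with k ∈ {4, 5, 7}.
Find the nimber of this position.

7

For heap A, compute g(0), g(1), … with moves {2, 6}:
k:     0  1  2  3  4  5  6  7  8  9 10 11 12 13
g(k):  0  0  1  1  0  0  1  1  0  0  1  1  0  0
So g(13) = 0.
For heap B, compute g(0), g(1), … with moves {1, 4}:
g(0) = mex{} = 0
g(1) = mex{0} = 1
g(2) = mex{1} = 0
g(3) = mex{0} = 1
g(4) = mex{0,1} = 2
g(5) = mex{1,2} = 0
g(6) = mex{0} = 1
So g(6) = 1.
Heap C is a plain Nim heap of size 6, so its Grundy value is 6.
Grundy values for heap D (subtraction set {4, 5, 7}):
k:     0  1  2  3  4  5  6  7  8  9 10 11
g(k):  0  0  0  0  1  1  1  1  2  2  2  0
So g(11) = 0.
By the Sprague-Grundy theorem, the Grundy value of a sum of independent games is the XOR of the component values.
Combined value = 0 XOR 1 XOR 6 XOR 0 = 7.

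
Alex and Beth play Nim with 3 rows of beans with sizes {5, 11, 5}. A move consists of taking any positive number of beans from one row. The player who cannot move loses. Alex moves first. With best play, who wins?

Alex wins

Compute the nim-sum pairwise:
5 ^ 11 = 14
14 ^ 5 = 11
The nim-sum is 11 ≠ 0, so this is an N-position: the player to move can win; Alex has a winning move.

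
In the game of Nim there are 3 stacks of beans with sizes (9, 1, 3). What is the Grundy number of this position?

11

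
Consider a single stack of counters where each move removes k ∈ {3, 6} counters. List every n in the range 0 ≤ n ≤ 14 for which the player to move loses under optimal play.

0, 1, 2, 9, 10, 11

Grundy values for subtraction set {3, 6}:
k:     0  1  2  3  4  5  6  7  8  9 10 11 12 13 14
g(k):  0  0  0  1  1  1  2  2  2  0  0  0  1  1  1
The P-positions (g = 0) in 0..14 are 0, 1, 2, 9, 10, 11.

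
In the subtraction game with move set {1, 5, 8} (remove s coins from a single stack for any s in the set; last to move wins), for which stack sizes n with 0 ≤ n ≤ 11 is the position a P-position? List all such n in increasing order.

0, 2, 4, 6

Grundy values for subtraction set {1, 5, 8}:
k:     0  1  2  3  4  5  6  7  8  9 10 11
g(k):  0  1  0  1  0  1  0  1  2  3  2  3
The P-positions (g = 0) in 0..11 are 0, 2, 4, 6.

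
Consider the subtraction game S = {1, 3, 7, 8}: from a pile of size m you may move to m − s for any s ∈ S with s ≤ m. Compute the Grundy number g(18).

Build the Grundy sequence with g(k) = mex{g(k−s) : s ∈ {1, 3, 7, 8}, s ≤ k}:
k:     0  1  2  3  4  5  6  7  8  9 10 11 12 13 14 15 16 17 18
g(k):  0  1  0  1  0  1  0  1  2  3  2  3  2  3  2  0  1  0  1
So g(18) = 1.

1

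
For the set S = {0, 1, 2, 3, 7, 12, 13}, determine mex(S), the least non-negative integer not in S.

4

The values 0, 1, 2, 3 are all present; 4 is the first non-negative integer missing from the set.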